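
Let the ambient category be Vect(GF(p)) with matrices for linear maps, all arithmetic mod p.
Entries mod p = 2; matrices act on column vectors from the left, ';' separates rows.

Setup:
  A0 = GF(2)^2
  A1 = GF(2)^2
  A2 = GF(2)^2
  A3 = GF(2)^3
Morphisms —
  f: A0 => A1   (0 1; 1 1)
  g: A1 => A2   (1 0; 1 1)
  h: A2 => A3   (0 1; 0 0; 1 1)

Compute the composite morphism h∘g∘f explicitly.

Answer: (1 0; 0 0; 1 1)

Derivation:
  e0=[1,0] f=>[0,1] g=>[0,1] h=>[1,0,1]
  e1=[0,1] f=>[1,1] g=>[1,0] h=>[0,0,1]
⟦path⟧: (1 0; 0 0; 1 1)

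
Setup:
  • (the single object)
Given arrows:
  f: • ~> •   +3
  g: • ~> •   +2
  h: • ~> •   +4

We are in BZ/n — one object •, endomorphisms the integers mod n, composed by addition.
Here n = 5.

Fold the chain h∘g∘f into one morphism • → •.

  0 +3≡3 +2≡0 +4≡4  (mod 5)
⟦path⟧: +4

Answer: +4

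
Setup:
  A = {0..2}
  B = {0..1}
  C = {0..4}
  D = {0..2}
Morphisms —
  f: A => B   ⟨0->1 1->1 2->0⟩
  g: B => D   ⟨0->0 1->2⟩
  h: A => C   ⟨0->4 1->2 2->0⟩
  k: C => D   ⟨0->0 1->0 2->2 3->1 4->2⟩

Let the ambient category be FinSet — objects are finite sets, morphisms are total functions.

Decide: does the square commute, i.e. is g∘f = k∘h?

Answer: COMMUTES

Trace:
Path 1 = f;g:
  0 f=>1 g=>2
  1 f=>1 g=>2
  2 f=>0 g=>0
  result₁ = ⟨0->2 1->2 2->0⟩
Path 2 = h;k:
  0 h=>4 k=>2
  1 h=>2 k=>2
  2 h=>0 k=>0
  result₂ = ⟨0->2 1->2 2->0⟩
Equal? same morphism ✓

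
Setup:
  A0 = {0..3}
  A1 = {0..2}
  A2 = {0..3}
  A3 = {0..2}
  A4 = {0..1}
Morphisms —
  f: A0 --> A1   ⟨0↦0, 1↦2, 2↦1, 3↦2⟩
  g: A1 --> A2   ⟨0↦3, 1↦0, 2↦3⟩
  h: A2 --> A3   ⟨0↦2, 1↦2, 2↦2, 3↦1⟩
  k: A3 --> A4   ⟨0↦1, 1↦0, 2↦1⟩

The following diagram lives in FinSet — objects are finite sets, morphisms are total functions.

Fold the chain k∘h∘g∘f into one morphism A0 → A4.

Answer: ⟨0↦0, 1↦0, 2↦1, 3↦0⟩

Work:
  0 f-->0 g-->3 h-->1 k-->0
  1 f-->2 g-->3 h-->1 k-->0
  2 f-->1 g-->0 h-->2 k-->1
  3 f-->2 g-->3 h-->1 k-->0
result: ⟨0↦0, 1↦0, 2↦1, 3↦0⟩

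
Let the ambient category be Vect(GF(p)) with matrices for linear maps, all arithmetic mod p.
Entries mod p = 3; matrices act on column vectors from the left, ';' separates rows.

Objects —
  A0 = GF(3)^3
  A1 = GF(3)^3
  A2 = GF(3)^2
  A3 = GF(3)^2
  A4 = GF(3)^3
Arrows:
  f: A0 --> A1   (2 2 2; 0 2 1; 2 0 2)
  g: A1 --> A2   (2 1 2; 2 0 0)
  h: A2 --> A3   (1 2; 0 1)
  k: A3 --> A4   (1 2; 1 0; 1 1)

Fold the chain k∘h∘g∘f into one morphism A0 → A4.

  e0=⟨1,0,0⟩ f-->⟨2,0,2⟩ g-->⟨2,1⟩ h-->⟨1,1⟩ k-->⟨0,1,2⟩
  e1=⟨0,1,0⟩ f-->⟨2,2,0⟩ g-->⟨0,1⟩ h-->⟨2,1⟩ k-->⟨1,2,0⟩
  e2=⟨0,0,1⟩ f-->⟨2,1,2⟩ g-->⟨0,1⟩ h-->⟨2,1⟩ k-->⟨1,2,0⟩
result: (0 1 1; 1 2 2; 2 0 0)

Answer: (0 1 1; 1 2 2; 2 0 0)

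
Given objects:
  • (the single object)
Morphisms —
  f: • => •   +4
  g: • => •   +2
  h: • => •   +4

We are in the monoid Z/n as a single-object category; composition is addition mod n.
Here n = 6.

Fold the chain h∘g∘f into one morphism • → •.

  0 +4≡4 +2≡0 +4≡4  (mod 6)
⟦path⟧: +4

Answer: +4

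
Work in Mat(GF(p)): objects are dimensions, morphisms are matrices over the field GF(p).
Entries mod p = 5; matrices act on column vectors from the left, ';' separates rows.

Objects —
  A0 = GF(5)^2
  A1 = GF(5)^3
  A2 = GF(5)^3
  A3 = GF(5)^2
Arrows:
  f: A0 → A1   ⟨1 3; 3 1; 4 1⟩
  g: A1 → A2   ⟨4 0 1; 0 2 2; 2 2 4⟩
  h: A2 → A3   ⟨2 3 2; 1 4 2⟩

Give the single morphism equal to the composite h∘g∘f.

Answer: ⟨1 2; 2 3⟩

Derivation:
  e0=[1,0] f→[1,3,4] g→[3,4,4] h→[1,2]
  e1=[0,1] f→[3,1,1] g→[3,4,2] h→[2,3]
⟦path⟧: ⟨1 2; 2 3⟩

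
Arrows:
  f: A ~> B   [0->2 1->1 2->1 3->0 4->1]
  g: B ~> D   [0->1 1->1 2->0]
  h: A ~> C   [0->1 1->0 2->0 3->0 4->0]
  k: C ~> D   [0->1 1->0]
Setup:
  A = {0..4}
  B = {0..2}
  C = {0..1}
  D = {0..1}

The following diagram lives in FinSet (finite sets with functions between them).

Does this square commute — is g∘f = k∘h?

1) trace f;g:
  0 f~>2 g~>0
  1 f~>1 g~>1
  2 f~>1 g~>1
  3 f~>0 g~>1
  4 f~>1 g~>1
  result₁ = [0->0 1->1 2->1 3->1 4->1]
2) trace h;k:
  0 h~>1 k~>0
  1 h~>0 k~>1
  2 h~>0 k~>1
  3 h~>0 k~>1
  4 h~>0 k~>1
  result₂ = [0->0 1->1 2->1 3->1 4->1]
Equal? equal; square commutes

Answer: COMMUTES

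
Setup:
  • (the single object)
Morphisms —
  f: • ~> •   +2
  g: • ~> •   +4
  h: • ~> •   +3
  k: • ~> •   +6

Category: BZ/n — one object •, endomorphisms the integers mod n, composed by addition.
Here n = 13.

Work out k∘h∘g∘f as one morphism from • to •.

  0 +2≡2 +4≡6 +3≡9 +6≡2  (mod 13)
composite: +2

Answer: +2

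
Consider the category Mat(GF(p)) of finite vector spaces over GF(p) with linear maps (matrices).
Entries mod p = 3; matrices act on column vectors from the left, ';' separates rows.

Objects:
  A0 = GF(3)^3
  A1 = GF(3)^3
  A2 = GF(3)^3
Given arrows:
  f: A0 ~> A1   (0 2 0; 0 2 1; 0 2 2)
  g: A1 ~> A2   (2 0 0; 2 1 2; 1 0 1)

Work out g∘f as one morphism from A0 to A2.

  e0=(1,0,0) f~>(0,0,0) g~>(0,0,0)
  e1=(0,1,0) f~>(2,2,2) g~>(1,1,1)
  e2=(0,0,1) f~>(0,1,2) g~>(0,2,2)
⟦path⟧: (0 1 0; 0 1 2; 0 1 2)

Answer: (0 1 0; 0 1 2; 0 1 2)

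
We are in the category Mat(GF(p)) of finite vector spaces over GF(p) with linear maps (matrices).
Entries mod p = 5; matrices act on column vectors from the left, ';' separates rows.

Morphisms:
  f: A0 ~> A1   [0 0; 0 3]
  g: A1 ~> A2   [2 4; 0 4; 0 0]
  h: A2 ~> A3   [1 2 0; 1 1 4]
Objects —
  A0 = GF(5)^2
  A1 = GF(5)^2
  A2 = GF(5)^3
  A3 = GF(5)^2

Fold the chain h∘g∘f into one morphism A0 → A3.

Answer: [0 1; 0 4]

Work:
  e0=(1,0) f~>(0,0) g~>(0,0,0) h~>(0,0)
  e1=(0,1) f~>(0,3) g~>(2,2,0) h~>(1,4)
result: [0 1; 0 4]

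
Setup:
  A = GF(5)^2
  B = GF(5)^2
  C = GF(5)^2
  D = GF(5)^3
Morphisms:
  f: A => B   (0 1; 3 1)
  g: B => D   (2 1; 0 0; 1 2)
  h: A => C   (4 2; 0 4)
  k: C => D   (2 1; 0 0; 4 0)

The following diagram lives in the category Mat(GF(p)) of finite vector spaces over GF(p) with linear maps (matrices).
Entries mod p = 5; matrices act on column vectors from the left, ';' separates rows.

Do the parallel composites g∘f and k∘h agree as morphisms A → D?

Along f;g (path 1):
  e0=(1,0) f=>(0,3) g=>(3,0,1)
  e1=(0,1) f=>(1,1) g=>(3,0,3)
  result₁ = (3 3; 0 0; 1 3)
Along h;k (path 2):
  e0=(1,0) h=>(4,0) k=>(3,0,1)
  e1=(0,1) h=>(2,4) k=>(3,0,3)
  result₂ = (3 3; 0 0; 1 3)
Equal? equal; square commutes

Answer: COMMUTES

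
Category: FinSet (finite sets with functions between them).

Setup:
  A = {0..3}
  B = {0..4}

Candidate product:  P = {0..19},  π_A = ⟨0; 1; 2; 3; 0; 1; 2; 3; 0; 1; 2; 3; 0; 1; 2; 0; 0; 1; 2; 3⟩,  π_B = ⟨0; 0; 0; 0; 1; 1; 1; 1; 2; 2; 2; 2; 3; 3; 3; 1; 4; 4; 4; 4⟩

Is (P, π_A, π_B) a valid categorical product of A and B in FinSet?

|A|·|B| = 4·5 = 20;  |P| = 20
Check the pairing map k ↦ (π_A(k), π_B(k)):
  0 ↦ (0,0)
  1 ↦ (1,0)
  2 ↦ (2,0)
  3 ↦ (3,0)
  4 ↦ (0,1)
  5 ↦ (1,1)
  6 ↦ (2,1)
  7 ↦ (3,1)
  8 ↦ (0,2)
  9 ↦ (1,2)
  10 ↦ (2,2)
  11 ↦ (3,2)
  12 ↦ (0,3)
  13 ↦ (1,3)
  14 ↦ (2,3)
  15 ↦ (0,1)  ✗ repeats pair of k=4
  16 ↦ (0,4)
  17 ↦ (1,4)
  18 ↦ (2,4)
  19 ↦ (3,4)
distinct pairs in image: 19 / 20 needed
  → (0,1) hit at k=4 and k=15

Answer: NOT A VALID PRODUCT — duplicate pair at indices 4,15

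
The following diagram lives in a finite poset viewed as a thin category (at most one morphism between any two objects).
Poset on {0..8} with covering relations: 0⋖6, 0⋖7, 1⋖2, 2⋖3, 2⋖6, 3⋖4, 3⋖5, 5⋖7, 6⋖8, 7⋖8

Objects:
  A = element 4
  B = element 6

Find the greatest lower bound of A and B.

Lower bounds of A=4 and B=6: {1,2}
  1 ⊑ 2
  2 ⊑ 2
glb = 2

Answer: A∧B = 2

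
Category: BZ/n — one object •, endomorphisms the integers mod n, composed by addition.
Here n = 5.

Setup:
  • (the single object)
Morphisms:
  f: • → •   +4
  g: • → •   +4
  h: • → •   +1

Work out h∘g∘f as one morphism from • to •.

  0 +4≡4 +4≡3 +1≡4  (mod 5)
⟦path⟧: +4

Answer: +4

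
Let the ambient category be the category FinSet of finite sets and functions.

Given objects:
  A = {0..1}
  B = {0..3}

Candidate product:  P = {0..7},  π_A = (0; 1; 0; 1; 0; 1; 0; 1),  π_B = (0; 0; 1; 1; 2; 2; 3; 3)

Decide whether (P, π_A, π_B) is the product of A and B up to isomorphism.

Answer: VALID PRODUCT

Work:
|A|·|B| = 2·4 = 8;  |P| = 8
Check the pairing map k ↦ (π_A(k), π_B(k)):
  0 ↦ (0,0)
  1 ↦ (1,0)
  2 ↦ (0,1)
  3 ↦ (1,1)
  4 ↦ (0,2)
  5 ↦ (1,2)
  6 ↦ (0,3)
  7 ↦ (1,3)
distinct pairs in image: 8 / 8 needed
  → bijection onto A×B; projections well-typed.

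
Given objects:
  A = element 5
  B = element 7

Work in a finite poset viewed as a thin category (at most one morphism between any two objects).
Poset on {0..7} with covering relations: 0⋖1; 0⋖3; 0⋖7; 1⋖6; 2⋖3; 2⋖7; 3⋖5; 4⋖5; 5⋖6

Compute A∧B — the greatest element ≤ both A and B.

{x : x⊑A ∧ x⊑B} = {0,2}  (A=5, B=7)
  maximal lower bounds 0 and 2 are incomparable: neither 0⊑2 nor 2⊑0
→ no greatest lower bound exists

Answer: NO MEET EXISTS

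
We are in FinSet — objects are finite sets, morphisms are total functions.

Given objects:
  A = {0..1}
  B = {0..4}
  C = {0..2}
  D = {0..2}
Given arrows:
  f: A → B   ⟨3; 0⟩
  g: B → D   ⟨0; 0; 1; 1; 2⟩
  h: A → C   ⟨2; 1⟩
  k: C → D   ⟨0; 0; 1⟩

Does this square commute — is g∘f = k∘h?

Along f;g (path 1):
  0 f→3 g→1
  1 f→0 g→0
  composite₁ = ⟨1; 0⟩
Along h;k (path 2):
  0 h→2 k→1
  1 h→1 k→0
  composite₂ = ⟨1; 0⟩
Equal? same morphism ✓

Answer: COMMUTES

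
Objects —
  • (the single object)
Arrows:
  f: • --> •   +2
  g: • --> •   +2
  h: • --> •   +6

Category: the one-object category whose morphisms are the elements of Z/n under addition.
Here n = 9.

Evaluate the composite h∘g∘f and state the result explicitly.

  0 +2≡2 +2≡4 +6≡1  (mod 9)
⟦path⟧: +1

Answer: +1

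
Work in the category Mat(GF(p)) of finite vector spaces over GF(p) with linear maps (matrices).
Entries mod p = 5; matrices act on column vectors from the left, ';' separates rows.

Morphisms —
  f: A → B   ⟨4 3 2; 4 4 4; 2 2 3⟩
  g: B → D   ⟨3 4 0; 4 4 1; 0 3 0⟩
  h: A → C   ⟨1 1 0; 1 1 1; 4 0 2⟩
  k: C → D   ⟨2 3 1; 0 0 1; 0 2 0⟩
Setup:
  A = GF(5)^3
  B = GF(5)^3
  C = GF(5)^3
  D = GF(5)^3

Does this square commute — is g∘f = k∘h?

Answer: DOES NOT COMMUTE

Work:
Along f;g (path 1):
  e0=⟨1,0,0⟩ f→⟨4,4,2⟩ g→⟨3,4,2⟩
  e1=⟨0,1,0⟩ f→⟨3,4,2⟩ g→⟨0,0,2⟩
  e2=⟨0,0,1⟩ f→⟨2,4,3⟩ g→⟨2,2,2⟩
  ⟦path⟧₁ = ⟨3 0 2; 4 0 2; 2 2 2⟩
Along h;k (path 2):
  e0=⟨1,0,0⟩ h→⟨1,1,4⟩ k→⟨4,4,2⟩
  e1=⟨0,1,0⟩ h→⟨1,1,0⟩ k→⟨0,0,2⟩
  e2=⟨0,0,1⟩ h→⟨0,1,2⟩ k→⟨0,2,2⟩
  ⟦path⟧₂ = ⟨4 0 0; 4 0 2; 2 2 2⟩
Equal? NO — does not commute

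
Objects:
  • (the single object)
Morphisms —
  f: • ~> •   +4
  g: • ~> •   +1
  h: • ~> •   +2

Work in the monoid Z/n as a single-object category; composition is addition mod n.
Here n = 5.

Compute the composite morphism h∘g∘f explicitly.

Answer: +2

Work:
  0 +4≡4 +1≡0 +2≡2  (mod 5)
result: +2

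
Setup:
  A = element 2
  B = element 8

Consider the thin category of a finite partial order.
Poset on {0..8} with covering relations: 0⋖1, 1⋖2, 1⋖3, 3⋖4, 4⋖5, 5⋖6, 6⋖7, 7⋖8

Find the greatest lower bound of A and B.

Lower bounds of A=2 and B=8: {0,1}
  0 ≤ 1
  1 ≤ 1
glb = 1

Answer: A∧B = 1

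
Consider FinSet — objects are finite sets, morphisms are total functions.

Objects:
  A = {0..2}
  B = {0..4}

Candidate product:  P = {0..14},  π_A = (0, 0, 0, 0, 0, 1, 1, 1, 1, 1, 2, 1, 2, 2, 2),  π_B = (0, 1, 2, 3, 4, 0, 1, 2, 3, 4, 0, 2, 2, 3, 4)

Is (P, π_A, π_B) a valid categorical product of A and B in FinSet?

Answer: NOT A VALID PRODUCT — duplicate pair at indices 7,11

Trace:
|A|·|B| = 3·5 = 15;  |P| = 15
Check the pairing map k ↦ (π_A(k), π_B(k)):
  0 -> (0,0)
  1 -> (0,1)
  2 -> (0,2)
  3 -> (0,3)
  4 -> (0,4)
  5 -> (1,0)
  6 -> (1,1)
  7 -> (1,2)
  8 -> (1,3)
  9 -> (1,4)
  10 -> (2,0)
  11 -> (1,2)  ✗ repeats pair of k=7
  12 -> (2,2)
  13 -> (2,3)
  14 -> (2,4)
distinct pairs in image: 14 / 15 needed
  → (1,2) hit at k=7 and k=11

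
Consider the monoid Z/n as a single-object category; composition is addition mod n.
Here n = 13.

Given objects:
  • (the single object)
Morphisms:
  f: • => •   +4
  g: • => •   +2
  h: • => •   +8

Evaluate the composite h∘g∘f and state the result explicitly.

  0 +4≡4 +2≡6 +8≡1  (mod 13)
⟦path⟧: +1

Answer: +1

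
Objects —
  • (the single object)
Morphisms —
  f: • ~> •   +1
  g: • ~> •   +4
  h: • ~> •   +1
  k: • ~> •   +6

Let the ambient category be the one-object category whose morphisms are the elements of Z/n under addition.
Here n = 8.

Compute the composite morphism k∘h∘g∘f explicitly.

  0 +1≡1 +4≡5 +1≡6 +6≡4  (mod 8)
result: +4

Answer: +4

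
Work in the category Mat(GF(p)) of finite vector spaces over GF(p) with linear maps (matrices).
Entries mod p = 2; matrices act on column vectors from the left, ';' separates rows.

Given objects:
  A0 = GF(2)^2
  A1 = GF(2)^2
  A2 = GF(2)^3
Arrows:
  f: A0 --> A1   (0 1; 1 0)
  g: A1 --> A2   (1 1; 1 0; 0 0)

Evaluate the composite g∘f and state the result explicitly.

  e0=(1,0) f-->(0,1) g-->(1,0,0)
  e1=(0,1) f-->(1,0) g-->(1,1,0)
composite: (1 1; 0 1; 0 0)

Answer: (1 1; 0 1; 0 0)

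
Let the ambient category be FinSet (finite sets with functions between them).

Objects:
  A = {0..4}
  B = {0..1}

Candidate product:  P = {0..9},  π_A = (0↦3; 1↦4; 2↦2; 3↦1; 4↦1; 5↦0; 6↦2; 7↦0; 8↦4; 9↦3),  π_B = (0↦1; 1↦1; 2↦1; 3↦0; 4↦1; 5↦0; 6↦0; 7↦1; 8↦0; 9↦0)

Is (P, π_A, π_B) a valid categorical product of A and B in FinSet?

Answer: VALID PRODUCT

Work:
|A|·|B| = 5·2 = 10;  |P| = 10
Check the pairing map k ↦ (π_A(k), π_B(k)):
  0 ↦ (3,1)
  1 ↦ (4,1)
  2 ↦ (2,1)
  3 ↦ (1,0)
  4 ↦ (1,1)
  5 ↦ (0,0)
  6 ↦ (2,0)
  7 ↦ (0,1)
  8 ↦ (4,0)
  9 ↦ (3,0)
distinct pairs in image: 10 / 10 needed
  → bijection onto A×B; projections well-typed.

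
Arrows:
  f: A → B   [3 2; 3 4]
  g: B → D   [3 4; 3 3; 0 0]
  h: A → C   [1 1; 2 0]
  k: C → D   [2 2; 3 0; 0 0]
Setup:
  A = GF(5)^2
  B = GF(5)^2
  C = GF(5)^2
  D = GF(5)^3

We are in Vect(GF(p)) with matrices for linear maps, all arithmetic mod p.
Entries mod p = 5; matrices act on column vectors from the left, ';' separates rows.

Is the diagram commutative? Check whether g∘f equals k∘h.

Path 1 = f;g:
  e0=(1,0) f→(3,3) g→(1,3,0)
  e1=(0,1) f→(2,4) g→(2,3,0)
  composite₁ = [1 2; 3 3; 0 0]
Path 2 = h;k:
  e0=(1,0) h→(1,2) k→(1,3,0)
  e1=(0,1) h→(1,0) k→(2,3,0)
  composite₂ = [1 2; 3 3; 0 0]
Equal? same morphism ✓

Answer: COMMUTES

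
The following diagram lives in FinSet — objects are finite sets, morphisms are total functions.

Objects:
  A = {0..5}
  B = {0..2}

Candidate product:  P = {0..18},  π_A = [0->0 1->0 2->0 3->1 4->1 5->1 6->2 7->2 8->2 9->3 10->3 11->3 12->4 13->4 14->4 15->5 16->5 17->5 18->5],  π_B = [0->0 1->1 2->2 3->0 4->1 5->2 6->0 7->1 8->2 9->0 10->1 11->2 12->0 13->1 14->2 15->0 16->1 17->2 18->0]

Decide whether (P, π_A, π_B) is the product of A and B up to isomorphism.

Answer: NOT A VALID PRODUCT — |P|=19 ≠ |A|·|B|=18

Derivation:
|A|·|B| = 6·3 = 18;  |P| = 19
  → cardinalities differ; no bijection possible.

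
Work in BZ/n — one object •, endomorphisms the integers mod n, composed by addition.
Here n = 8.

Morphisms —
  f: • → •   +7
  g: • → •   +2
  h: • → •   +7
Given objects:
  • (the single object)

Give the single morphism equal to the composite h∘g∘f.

  0 +7≡7 +2≡1 +7≡0  (mod 8)
composite: +0

Answer: +0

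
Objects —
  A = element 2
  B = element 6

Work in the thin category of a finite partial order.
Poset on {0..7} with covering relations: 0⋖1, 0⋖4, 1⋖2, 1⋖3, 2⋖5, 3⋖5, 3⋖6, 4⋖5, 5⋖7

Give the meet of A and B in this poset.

Answer: A∧B = 1

Work:
Common predecessors of 2,6: {0,1}
  0 <= 1
  1 <= 1
glb = 1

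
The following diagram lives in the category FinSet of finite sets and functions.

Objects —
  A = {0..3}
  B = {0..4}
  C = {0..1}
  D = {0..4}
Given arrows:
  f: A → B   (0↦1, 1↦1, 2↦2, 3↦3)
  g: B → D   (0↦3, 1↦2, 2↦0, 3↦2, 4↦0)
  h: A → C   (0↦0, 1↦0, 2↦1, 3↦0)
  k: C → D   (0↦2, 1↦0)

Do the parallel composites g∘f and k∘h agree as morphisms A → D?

Answer: COMMUTES

Work:
1) trace f;g:
  0 f→1 g→2
  1 f→1 g→2
  2 f→2 g→0
  3 f→3 g→2
  ⟦path⟧₁ = (0↦2, 1↦2, 2↦0, 3↦2)
2) trace h;k:
  0 h→0 k→2
  1 h→0 k→2
  2 h→1 k→0
  3 h→0 k→2
  ⟦path⟧₂ = (0↦2, 1↦2, 2↦0, 3↦2)
Equal? equal; square commutes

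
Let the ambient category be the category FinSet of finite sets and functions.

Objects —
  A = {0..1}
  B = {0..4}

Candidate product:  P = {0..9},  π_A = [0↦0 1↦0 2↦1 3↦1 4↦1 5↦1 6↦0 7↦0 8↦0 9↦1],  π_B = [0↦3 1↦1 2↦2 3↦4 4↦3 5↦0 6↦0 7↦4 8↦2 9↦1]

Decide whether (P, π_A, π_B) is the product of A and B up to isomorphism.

Answer: VALID PRODUCT

Trace:
|A|·|B| = 2·5 = 10;  |P| = 10
Check the pairing map k ↦ (π_A(k), π_B(k)):
  0 ↦ (0,3)
  1 ↦ (0,1)
  2 ↦ (1,2)
  3 ↦ (1,4)
  4 ↦ (1,3)
  5 ↦ (1,0)
  6 ↦ (0,0)
  7 ↦ (0,4)
  8 ↦ (0,2)
  9 ↦ (1,1)
distinct pairs in image: 10 / 10 needed
  → bijection onto A×B; projections well-typed.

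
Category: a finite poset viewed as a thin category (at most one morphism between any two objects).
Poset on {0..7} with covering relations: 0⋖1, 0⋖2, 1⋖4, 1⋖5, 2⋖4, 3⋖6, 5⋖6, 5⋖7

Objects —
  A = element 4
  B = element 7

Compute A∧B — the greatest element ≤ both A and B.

Answer: A∧B = 1

Work:
Lower bounds of A=4 and B=7: {0,1}
  0 ≤ 1
  1 ≤ 1
glb = 1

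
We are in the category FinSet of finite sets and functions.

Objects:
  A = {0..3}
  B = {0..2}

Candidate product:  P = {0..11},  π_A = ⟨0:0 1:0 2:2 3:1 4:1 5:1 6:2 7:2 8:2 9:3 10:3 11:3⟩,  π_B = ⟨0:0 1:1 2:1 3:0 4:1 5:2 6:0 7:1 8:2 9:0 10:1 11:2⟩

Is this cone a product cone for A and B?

|A|·|B| = 4·3 = 12;  |P| = 12
Check the pairing map k ↦ (π_A(k), π_B(k)):
  0 : (0,0)
  1 : (0,1)
  2 : (2,1)
  3 : (1,0)
  4 : (1,1)
  5 : (1,2)
  6 : (2,0)
  7 : (2,1)  ✗ repeats pair of k=2
  8 : (2,2)
  9 : (3,0)
  10 : (3,1)
  11 : (3,2)
distinct pairs in image: 11 / 12 needed
  → (2,1) hit at k=2 and k=7

Answer: NOT A VALID PRODUCT — duplicate pair at indices 7,2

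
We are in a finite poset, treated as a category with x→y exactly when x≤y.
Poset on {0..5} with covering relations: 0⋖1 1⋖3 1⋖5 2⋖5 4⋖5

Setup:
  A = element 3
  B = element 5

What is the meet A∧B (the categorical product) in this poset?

Answer: A∧B = 1

Work:
{x : x≤A ∧ x≤B} = {0,1}  (A=3, B=5)
  0 ≤ 1
  1 ≤ 1
glb = 1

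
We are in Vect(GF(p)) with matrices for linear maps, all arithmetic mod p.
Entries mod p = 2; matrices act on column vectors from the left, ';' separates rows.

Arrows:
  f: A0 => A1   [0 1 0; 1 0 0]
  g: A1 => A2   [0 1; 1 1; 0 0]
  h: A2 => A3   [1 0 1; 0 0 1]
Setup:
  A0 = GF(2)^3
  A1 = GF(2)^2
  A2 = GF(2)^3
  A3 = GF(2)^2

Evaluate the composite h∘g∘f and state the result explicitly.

  e0=(1,0,0) f=>(0,1) g=>(1,1,0) h=>(1,0)
  e1=(0,1,0) f=>(1,0) g=>(0,1,0) h=>(0,0)
  e2=(0,0,1) f=>(0,0) g=>(0,0,0) h=>(0,0)
result: [1 0 0; 0 0 0]

Answer: [1 0 0; 0 0 0]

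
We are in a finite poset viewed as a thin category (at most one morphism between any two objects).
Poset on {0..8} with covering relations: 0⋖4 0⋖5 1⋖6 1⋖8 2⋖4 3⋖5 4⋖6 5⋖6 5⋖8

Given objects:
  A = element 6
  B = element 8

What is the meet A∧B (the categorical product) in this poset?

Answer: NO MEET EXISTS

Trace:
Lower bounds of A=6 and B=8: {0,1,3,5}
  maximal lower bounds 1 and 5 are incomparable: neither 1≤5 nor 5≤1
→ no greatest lower bound exists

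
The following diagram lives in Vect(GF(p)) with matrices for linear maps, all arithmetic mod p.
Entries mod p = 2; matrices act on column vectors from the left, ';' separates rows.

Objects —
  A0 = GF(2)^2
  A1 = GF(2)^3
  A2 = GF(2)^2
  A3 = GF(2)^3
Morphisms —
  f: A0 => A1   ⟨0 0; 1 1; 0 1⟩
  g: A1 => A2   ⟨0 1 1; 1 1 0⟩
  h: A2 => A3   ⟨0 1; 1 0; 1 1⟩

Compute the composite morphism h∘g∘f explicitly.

Answer: ⟨1 1; 1 0; 0 1⟩

Derivation:
  e0=[1,0] f=>[0,1,0] g=>[1,1] h=>[1,1,0]
  e1=[0,1] f=>[0,1,1] g=>[0,1] h=>[1,0,1]
composite: ⟨1 1; 1 0; 0 1⟩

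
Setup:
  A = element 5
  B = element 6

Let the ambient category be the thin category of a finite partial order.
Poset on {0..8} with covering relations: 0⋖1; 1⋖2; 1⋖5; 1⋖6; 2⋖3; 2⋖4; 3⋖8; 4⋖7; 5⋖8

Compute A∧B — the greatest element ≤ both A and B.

Answer: A∧B = 1

Trace:
Lower bounds of A=5 and B=6: {0,1}
  0 <= 1
  1 <= 1
glb = 1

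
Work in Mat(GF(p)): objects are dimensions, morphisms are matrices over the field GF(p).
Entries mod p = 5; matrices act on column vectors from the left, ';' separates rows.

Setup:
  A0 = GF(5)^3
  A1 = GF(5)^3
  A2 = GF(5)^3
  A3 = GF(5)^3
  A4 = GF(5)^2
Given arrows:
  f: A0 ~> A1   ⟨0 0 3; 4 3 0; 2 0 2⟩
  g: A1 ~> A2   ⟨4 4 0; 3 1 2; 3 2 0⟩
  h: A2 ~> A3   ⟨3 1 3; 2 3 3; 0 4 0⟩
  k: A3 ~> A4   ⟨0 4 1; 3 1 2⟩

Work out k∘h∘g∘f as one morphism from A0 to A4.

  e0=(1,0,0) f~>(0,4,2) g~>(1,3,3) h~>(0,0,2) k~>(2,4)
  e1=(0,1,0) f~>(0,3,0) g~>(2,3,1) h~>(2,1,2) k~>(1,1)
  e2=(0,0,1) f~>(3,0,2) g~>(2,3,4) h~>(1,0,2) k~>(2,2)
⟦path⟧: ⟨2 1 2; 4 1 2⟩

Answer: ⟨2 1 2; 4 1 2⟩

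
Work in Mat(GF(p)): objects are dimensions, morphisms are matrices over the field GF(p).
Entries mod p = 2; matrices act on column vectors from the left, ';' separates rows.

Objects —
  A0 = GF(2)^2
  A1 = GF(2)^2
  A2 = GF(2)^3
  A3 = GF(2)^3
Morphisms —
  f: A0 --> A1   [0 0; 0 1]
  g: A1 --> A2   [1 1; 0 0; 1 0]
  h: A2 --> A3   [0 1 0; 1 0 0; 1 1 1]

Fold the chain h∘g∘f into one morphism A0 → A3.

  e0=⟨1,0⟩ f-->⟨0,0⟩ g-->⟨0,0,0⟩ h-->⟨0,0,0⟩
  e1=⟨0,1⟩ f-->⟨0,1⟩ g-->⟨1,0,0⟩ h-->⟨0,1,1⟩
composite: [0 0; 0 1; 0 1]

Answer: [0 0; 0 1; 0 1]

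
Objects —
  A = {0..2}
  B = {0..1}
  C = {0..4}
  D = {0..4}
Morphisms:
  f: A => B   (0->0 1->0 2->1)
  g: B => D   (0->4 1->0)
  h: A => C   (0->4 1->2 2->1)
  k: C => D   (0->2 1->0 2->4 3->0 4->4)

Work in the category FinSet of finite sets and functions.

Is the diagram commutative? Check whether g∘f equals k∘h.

Path 1 = f;g:
  0 f=>0 g=>4
  1 f=>0 g=>4
  2 f=>1 g=>0
  composite₁ = (0->4 1->4 2->0)
Path 2 = h;k:
  0 h=>4 k=>4
  1 h=>2 k=>4
  2 h=>1 k=>0
  composite₂ = (0->4 1->4 2->0)
Equal? same morphism ✓

Answer: COMMUTES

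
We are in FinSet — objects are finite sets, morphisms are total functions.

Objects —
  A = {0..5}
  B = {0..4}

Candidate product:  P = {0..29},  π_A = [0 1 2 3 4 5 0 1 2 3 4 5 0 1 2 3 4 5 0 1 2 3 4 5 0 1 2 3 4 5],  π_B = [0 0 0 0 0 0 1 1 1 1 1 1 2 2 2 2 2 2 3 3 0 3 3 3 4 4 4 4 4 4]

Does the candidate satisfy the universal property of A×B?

Answer: NOT A VALID PRODUCT — duplicate pair at indices 2,20

Derivation:
|A|·|B| = 6·5 = 30;  |P| = 30
Check the pairing map k ↦ (π_A(k), π_B(k)):
  0 : (0,0)
  1 : (1,0)
  2 : (2,0)
  3 : (3,0)
  4 : (4,0)
  5 : (5,0)
  6 : (0,1)
  7 : (1,1)
  8 : (2,1)
  9 : (3,1)
  10 : (4,1)
  11 : (5,1)
  12 : (0,2)
  13 : (1,2)
  14 : (2,2)
  15 : (3,2)
  16 : (4,2)
  17 : (5,2)
  18 : (0,3)
  19 : (1,3)
  20 : (2,0)  ✗ repeats pair of k=2
  21 : (3,3)
  22 : (4,3)
  23 : (5,3)
  24 : (0,4)
  25 : (1,4)
  26 : (2,4)
  27 : (3,4)
  28 : (4,4)
  29 : (5,4)
distinct pairs in image: 29 / 30 needed
  → (2,0) hit at k=2 and k=20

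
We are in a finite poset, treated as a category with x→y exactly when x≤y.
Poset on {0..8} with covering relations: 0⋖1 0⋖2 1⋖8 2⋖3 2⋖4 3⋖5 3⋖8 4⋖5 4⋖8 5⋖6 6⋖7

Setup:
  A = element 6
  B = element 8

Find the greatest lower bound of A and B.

{x : x<=A ∧ x<=B} = {0,2,3,4}  (A=6, B=8)
  maximal lower bounds 3 and 4 are incomparable: neither 3<=4 nor 4<=3
→ no greatest lower bound exists

Answer: NO MEET EXISTS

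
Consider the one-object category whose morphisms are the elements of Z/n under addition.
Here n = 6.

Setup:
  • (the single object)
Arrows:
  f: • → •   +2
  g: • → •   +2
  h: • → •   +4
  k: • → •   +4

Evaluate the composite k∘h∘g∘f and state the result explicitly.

  0 +2≡2 +2≡4 +4≡2 +4≡0  (mod 6)
⟦path⟧: +0

Answer: +0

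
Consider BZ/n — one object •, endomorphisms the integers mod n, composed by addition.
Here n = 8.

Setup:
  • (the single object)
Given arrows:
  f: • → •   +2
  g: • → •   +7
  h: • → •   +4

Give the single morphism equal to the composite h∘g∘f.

  0 +2≡2 +7≡1 +4≡5  (mod 8)
result: +5

Answer: +5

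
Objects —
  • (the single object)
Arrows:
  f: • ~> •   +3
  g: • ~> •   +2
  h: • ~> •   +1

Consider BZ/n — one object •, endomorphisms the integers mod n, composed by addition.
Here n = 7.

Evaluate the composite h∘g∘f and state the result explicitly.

Answer: +6

Work:
  0 +3≡3 +2≡5 +1≡6  (mod 7)
⟦path⟧: +6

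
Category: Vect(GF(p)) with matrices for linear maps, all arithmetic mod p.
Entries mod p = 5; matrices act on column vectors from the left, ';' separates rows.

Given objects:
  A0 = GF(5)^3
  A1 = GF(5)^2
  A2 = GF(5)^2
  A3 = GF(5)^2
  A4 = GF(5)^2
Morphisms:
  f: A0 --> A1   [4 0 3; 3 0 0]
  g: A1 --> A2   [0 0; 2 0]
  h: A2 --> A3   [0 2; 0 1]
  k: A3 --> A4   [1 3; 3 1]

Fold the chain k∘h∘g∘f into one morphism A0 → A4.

Answer: [0 0 0; 1 0 2]

Derivation:
  e0=⟨1,0,0⟩ f-->⟨4,3⟩ g-->⟨0,3⟩ h-->⟨1,3⟩ k-->⟨0,1⟩
  e1=⟨0,1,0⟩ f-->⟨0,0⟩ g-->⟨0,0⟩ h-->⟨0,0⟩ k-->⟨0,0⟩
  e2=⟨0,0,1⟩ f-->⟨3,0⟩ g-->⟨0,1⟩ h-->⟨2,1⟩ k-->⟨0,2⟩
result: [0 0 0; 1 0 2]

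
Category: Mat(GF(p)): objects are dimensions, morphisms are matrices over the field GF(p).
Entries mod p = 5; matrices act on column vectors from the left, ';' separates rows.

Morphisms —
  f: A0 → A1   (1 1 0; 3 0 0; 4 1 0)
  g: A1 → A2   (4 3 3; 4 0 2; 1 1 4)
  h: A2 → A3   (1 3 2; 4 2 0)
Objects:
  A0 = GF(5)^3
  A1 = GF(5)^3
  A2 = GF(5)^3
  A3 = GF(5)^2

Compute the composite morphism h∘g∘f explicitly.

  e0=⟨1,0,0⟩ f→⟨1,3,4⟩ g→⟨0,2,0⟩ h→⟨1,4⟩
  e1=⟨0,1,0⟩ f→⟨1,0,1⟩ g→⟨2,1,0⟩ h→⟨0,0⟩
  e2=⟨0,0,1⟩ f→⟨0,0,0⟩ g→⟨0,0,0⟩ h→⟨0,0⟩
⟦path⟧: (1 0 0; 4 0 0)

Answer: (1 0 0; 4 0 0)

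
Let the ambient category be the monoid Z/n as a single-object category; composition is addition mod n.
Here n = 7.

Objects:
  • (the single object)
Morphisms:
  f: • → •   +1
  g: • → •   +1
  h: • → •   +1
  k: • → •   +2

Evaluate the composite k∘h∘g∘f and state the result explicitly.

Answer: +5

Trace:
  0 +1≡1 +1≡2 +1≡3 +2≡5  (mod 7)
composite: +5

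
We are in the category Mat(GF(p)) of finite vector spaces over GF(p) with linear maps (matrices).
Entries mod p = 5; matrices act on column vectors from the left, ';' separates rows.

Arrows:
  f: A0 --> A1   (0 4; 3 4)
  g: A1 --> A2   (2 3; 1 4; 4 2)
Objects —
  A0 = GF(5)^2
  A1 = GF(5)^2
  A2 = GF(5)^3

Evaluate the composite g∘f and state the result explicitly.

  e0=⟨1,0⟩ f-->⟨0,3⟩ g-->⟨4,2,1⟩
  e1=⟨0,1⟩ f-->⟨4,4⟩ g-->⟨0,0,4⟩
composite: (4 0; 2 0; 1 4)

Answer: (4 0; 2 0; 1 4)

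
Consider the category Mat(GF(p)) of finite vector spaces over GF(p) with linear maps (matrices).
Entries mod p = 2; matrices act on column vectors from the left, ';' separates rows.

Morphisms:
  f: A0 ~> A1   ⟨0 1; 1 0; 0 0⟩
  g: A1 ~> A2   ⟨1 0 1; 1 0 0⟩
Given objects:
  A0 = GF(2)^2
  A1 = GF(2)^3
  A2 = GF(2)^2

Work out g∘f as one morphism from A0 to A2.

  e0=⟨1,0⟩ f~>⟨0,1,0⟩ g~>⟨0,0⟩
  e1=⟨0,1⟩ f~>⟨1,0,0⟩ g~>⟨1,1⟩
⟦path⟧: ⟨0 1; 0 1⟩

Answer: ⟨0 1; 0 1⟩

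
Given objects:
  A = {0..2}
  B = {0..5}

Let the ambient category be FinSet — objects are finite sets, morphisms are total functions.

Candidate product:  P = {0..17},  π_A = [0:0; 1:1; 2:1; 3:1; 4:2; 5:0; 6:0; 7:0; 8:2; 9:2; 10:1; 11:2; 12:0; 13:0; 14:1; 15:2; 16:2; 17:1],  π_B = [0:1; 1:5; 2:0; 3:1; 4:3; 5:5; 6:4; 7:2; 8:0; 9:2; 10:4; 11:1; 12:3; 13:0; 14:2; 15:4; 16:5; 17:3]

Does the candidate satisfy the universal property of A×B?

|A|·|B| = 3·6 = 18;  |P| = 18
Check the pairing map k ↦ (π_A(k), π_B(k)):
  0 : (0,1)
  1 : (1,5)
  2 : (1,0)
  3 : (1,1)
  4 : (2,3)
  5 : (0,5)
  6 : (0,4)
  7 : (0,2)
  8 : (2,0)
  9 : (2,2)
  10 : (1,4)
  11 : (2,1)
  12 : (0,3)
  13 : (0,0)
  14 : (1,2)
  15 : (2,4)
  16 : (2,5)
  17 : (1,3)
distinct pairs in image: 18 / 18 needed
  → bijection onto A×B; projections well-typed.

Answer: VALID PRODUCT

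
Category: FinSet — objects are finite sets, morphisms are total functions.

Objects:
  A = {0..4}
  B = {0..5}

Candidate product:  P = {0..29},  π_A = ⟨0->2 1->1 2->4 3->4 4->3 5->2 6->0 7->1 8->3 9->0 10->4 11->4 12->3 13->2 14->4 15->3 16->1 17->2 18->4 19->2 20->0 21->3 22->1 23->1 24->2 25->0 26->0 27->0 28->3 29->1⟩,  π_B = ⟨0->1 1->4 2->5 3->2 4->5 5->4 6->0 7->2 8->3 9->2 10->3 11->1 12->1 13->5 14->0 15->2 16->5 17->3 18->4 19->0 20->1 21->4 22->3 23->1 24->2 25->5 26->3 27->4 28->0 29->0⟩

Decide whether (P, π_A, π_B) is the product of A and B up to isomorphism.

|A|·|B| = 5·6 = 30;  |P| = 30
Check the pairing map k ↦ (π_A(k), π_B(k)):
  0 -> (2,1)
  1 -> (1,4)
  2 -> (4,5)
  3 -> (4,2)
  4 -> (3,5)
  5 -> (2,4)
  6 -> (0,0)
  7 -> (1,2)
  8 -> (3,3)
  9 -> (0,2)
  10 -> (4,3)
  11 -> (4,1)
  12 -> (3,1)
  13 -> (2,5)
  14 -> (4,0)
  15 -> (3,2)
  16 -> (1,5)
  17 -> (2,3)
  18 -> (4,4)
  19 -> (2,0)
  20 -> (0,1)
  21 -> (3,4)
  22 -> (1,3)
  23 -> (1,1)
  24 -> (2,2)
  25 -> (0,5)
  26 -> (0,3)
  27 -> (0,4)
  28 -> (3,0)
  29 -> (1,0)
distinct pairs in image: 30 / 30 needed
  → bijection onto A×B; projections well-typed.

Answer: VALID PRODUCT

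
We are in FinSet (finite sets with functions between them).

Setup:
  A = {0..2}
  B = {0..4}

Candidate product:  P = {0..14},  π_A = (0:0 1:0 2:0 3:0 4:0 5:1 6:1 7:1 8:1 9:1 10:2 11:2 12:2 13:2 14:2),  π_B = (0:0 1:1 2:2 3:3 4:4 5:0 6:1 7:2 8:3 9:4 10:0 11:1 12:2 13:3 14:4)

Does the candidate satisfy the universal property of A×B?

Answer: VALID PRODUCT

Trace:
|A|·|B| = 3·5 = 15;  |P| = 15
Check the pairing map k ↦ (π_A(k), π_B(k)):
  0 : (0,0)
  1 : (0,1)
  2 : (0,2)
  3 : (0,3)
  4 : (0,4)
  5 : (1,0)
  6 : (1,1)
  7 : (1,2)
  8 : (1,3)
  9 : (1,4)
  10 : (2,0)
  11 : (2,1)
  12 : (2,2)
  13 : (2,3)
  14 : (2,4)
distinct pairs in image: 15 / 15 needed
  → bijection onto A×B; projections well-typed.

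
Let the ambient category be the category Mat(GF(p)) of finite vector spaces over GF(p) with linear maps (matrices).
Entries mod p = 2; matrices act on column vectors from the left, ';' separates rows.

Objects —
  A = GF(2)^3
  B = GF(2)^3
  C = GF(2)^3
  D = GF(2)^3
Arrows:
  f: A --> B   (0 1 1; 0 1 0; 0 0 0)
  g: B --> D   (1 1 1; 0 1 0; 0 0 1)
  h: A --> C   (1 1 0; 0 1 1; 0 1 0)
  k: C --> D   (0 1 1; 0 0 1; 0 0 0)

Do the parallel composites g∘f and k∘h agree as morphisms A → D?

Answer: COMMUTES

Work:
Path 1 = f;g:
  e0=⟨1,0,0⟩ f-->⟨0,0,0⟩ g-->⟨0,0,0⟩
  e1=⟨0,1,0⟩ f-->⟨1,1,0⟩ g-->⟨0,1,0⟩
  e2=⟨0,0,1⟩ f-->⟨1,0,0⟩ g-->⟨1,0,0⟩
  composite₁ = (0 0 1; 0 1 0; 0 0 0)
Path 2 = h;k:
  e0=⟨1,0,0⟩ h-->⟨1,0,0⟩ k-->⟨0,0,0⟩
  e1=⟨0,1,0⟩ h-->⟨1,1,1⟩ k-->⟨0,1,0⟩
  e2=⟨0,0,1⟩ h-->⟨0,1,0⟩ k-->⟨1,0,0⟩
  composite₂ = (0 0 1; 0 1 0; 0 0 0)
Equal? YES — commutes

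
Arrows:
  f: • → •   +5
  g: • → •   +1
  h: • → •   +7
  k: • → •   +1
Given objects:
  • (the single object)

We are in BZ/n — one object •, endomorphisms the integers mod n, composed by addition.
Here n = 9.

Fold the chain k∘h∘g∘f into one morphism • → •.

  0 +5≡5 +1≡6 +7≡4 +1≡5  (mod 9)
⟦path⟧: +5

Answer: +5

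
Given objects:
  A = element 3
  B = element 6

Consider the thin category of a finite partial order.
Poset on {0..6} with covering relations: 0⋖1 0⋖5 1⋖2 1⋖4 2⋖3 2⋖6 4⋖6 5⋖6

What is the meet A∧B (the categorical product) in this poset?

Common predecessors of 3,6: {0,1,2}
  0 <= 2
  1 <= 2
  2 <= 2
glb = 2

Answer: A∧B = 2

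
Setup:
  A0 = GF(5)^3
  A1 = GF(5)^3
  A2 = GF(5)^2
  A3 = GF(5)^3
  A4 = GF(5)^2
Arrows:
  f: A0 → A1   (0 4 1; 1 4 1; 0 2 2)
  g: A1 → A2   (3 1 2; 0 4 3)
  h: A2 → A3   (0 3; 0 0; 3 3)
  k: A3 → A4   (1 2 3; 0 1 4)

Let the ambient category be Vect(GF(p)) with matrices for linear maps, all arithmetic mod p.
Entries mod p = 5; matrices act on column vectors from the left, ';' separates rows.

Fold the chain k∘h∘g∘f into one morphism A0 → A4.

Answer: (2 4 2; 0 4 1)

Derivation:
  e0=(1,0,0) f→(0,1,0) g→(1,4) h→(2,0,0) k→(2,0)
  e1=(0,1,0) f→(4,4,2) g→(0,2) h→(1,0,1) k→(4,4)
  e2=(0,0,1) f→(1,1,2) g→(3,0) h→(0,0,4) k→(2,1)
composite: (2 4 2; 0 4 1)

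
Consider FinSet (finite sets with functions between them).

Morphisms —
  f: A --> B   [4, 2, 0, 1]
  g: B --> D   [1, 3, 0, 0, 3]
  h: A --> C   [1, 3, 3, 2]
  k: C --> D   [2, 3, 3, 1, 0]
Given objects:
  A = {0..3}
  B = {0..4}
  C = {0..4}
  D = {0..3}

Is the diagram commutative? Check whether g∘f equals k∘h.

Answer: DOES NOT COMMUTE

Trace:
Along f;g (path 1):
  0 f-->4 g-->3
  1 f-->2 g-->0
  2 f-->0 g-->1
  3 f-->1 g-->3
  ⟦path⟧₁ = [3, 0, 1, 3]
Along h;k (path 2):
  0 h-->1 k-->3
  1 h-->3 k-->1
  2 h-->3 k-->1
  3 h-->2 k-->3
  ⟦path⟧₂ = [3, 1, 1, 3]
Equal? distinct morphisms ✗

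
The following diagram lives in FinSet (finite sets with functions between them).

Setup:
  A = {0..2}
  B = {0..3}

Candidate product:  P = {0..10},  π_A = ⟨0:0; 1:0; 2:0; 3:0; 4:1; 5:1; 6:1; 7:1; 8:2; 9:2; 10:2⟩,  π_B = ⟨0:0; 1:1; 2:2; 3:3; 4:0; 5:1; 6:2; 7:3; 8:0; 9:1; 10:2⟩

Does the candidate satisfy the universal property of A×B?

|A|·|B| = 3·4 = 12;  |P| = 11
  → cardinalities differ; no bijection possible.

Answer: NOT A VALID PRODUCT — |P|=11 ≠ |A|·|B|=12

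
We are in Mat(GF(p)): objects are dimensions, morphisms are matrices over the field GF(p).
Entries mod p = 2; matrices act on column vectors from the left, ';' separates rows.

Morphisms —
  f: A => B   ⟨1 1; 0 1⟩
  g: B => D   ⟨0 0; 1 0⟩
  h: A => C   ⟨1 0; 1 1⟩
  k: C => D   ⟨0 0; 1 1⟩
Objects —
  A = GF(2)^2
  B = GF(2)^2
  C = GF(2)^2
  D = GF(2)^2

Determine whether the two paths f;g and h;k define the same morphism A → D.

Path 1 = f;g:
  e0=[1,0] f=>[1,0] g=>[0,1]
  e1=[0,1] f=>[1,1] g=>[0,1]
  result₁ = ⟨0 0; 1 1⟩
Path 2 = h;k:
  e0=[1,0] h=>[1,1] k=>[0,0]
  e1=[0,1] h=>[0,1] k=>[0,1]
  result₂ = ⟨0 0; 0 1⟩
Equal? NO — does not commute

Answer: DOES NOT COMMUTE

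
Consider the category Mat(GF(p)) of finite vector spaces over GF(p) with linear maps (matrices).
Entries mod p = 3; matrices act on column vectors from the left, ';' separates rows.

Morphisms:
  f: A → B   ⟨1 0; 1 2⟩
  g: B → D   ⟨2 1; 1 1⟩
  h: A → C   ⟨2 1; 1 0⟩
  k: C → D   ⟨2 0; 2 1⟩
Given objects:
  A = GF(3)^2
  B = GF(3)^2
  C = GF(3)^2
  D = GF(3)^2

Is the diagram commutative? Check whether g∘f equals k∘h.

Answer: DOES NOT COMMUTE

Work:
Path 1 = f;g:
  e0=⟨1,0⟩ f→⟨1,1⟩ g→⟨0,2⟩
  e1=⟨0,1⟩ f→⟨0,2⟩ g→⟨2,2⟩
  ⟦path⟧₁ = ⟨0 2; 2 2⟩
Path 2 = h;k:
  e0=⟨1,0⟩ h→⟨2,1⟩ k→⟨1,2⟩
  e1=⟨0,1⟩ h→⟨1,0⟩ k→⟨2,2⟩
  ⟦path⟧₂ = ⟨1 2; 2 2⟩
Equal? differ; not commutative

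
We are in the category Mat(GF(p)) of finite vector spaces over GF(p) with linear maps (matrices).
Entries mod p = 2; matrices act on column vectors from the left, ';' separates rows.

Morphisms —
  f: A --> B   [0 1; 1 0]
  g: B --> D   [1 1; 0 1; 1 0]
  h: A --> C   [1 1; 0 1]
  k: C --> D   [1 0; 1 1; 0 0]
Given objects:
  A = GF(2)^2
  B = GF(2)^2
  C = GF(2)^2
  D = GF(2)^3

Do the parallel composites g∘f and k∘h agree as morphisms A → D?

Along f;g (path 1):
  e0=(1,0) f-->(0,1) g-->(1,1,0)
  e1=(0,1) f-->(1,0) g-->(1,0,1)
  composite₁ = [1 1; 1 0; 0 1]
Along h;k (path 2):
  e0=(1,0) h-->(1,0) k-->(1,1,0)
  e1=(0,1) h-->(1,1) k-->(1,0,0)
  composite₂ = [1 1; 1 0; 0 0]
Equal? NO — does not commute

Answer: DOES NOT COMMUTE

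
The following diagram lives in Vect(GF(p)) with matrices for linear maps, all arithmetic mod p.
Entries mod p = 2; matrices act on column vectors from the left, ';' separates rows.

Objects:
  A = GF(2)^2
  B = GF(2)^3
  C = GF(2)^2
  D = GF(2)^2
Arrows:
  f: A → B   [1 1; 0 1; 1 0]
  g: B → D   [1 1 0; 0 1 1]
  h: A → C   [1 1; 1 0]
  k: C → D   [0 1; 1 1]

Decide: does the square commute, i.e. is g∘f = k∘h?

Answer: DOES NOT COMMUTE

Derivation:
Along f;g (path 1):
  e0=(1,0) f→(1,0,1) g→(1,1)
  e1=(0,1) f→(1,1,0) g→(0,1)
  ⟦path⟧₁ = [1 0; 1 1]
Along h;k (path 2):
  e0=(1,0) h→(1,1) k→(1,0)
  e1=(0,1) h→(1,0) k→(0,1)
  ⟦path⟧₂ = [1 0; 0 1]
Equal? NO — does not commute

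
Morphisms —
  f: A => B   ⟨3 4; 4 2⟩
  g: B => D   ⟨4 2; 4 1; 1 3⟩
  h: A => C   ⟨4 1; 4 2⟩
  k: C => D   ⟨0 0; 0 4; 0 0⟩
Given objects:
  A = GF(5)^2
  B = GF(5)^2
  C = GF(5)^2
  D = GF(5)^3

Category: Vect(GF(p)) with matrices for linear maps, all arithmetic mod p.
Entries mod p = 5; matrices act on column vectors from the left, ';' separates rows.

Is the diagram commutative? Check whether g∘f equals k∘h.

Answer: COMMUTES

Work:
Along f;g (path 1):
  e0=[1,0] f=>[3,4] g=>[0,1,0]
  e1=[0,1] f=>[4,2] g=>[0,3,0]
  composite₁ = ⟨0 0; 1 3; 0 0⟩
Along h;k (path 2):
  e0=[1,0] h=>[4,4] k=>[0,1,0]
  e1=[0,1] h=>[1,2] k=>[0,3,0]
  composite₂ = ⟨0 0; 1 3; 0 0⟩
Equal? YES — commutes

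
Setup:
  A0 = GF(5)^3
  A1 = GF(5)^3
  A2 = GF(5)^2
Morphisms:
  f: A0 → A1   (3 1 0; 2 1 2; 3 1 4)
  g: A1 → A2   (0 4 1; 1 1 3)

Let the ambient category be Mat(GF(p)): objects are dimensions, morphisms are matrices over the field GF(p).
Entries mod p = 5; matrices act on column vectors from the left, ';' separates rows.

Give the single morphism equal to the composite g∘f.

  e0=⟨1,0,0⟩ f→⟨3,2,3⟩ g→⟨1,4⟩
  e1=⟨0,1,0⟩ f→⟨1,1,1⟩ g→⟨0,0⟩
  e2=⟨0,0,1⟩ f→⟨0,2,4⟩ g→⟨2,4⟩
composite: (1 0 2; 4 0 4)

Answer: (1 0 2; 4 0 4)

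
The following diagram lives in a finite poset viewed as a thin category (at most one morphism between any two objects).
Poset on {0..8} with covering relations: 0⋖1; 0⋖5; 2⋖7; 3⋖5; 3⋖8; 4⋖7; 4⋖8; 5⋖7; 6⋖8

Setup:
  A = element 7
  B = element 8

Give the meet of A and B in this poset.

Answer: NO MEET EXISTS

Derivation:
Common predecessors of 7,8: {3,4}
  maximal lower bounds 3 and 4 are incomparable: neither 3⊑4 nor 4⊑3
→ no greatest lower bound exists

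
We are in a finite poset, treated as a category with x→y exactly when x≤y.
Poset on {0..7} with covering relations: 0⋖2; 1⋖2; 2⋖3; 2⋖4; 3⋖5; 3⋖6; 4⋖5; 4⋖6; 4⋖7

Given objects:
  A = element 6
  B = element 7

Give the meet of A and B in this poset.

Answer: A∧B = 4

Work:
Lower bounds of A=6 and B=7: {0,1,2,4}
  0 <= 4
  1 <= 4
  2 <= 4
  4 <= 4
glb = 4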